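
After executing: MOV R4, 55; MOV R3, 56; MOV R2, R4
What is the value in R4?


Register state trace:
  MOV R4, 55  → R4 = 55
  MOV R3, 56  → R3 = 56
  MOV R2, R4  → R2 = 55
Final: R4 = 55

55


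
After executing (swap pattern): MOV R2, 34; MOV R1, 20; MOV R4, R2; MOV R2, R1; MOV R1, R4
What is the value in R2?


Register state trace (swap pattern):
  MOV R2, 34  → R2 = 34
  MOV R1, 20  → R1 = 20
  MOV R4, R2  → R4 = 34  (save R2)
  MOV R2, R1  → R2 = 20  (R2 gets R1's value)
  MOV R1, R4  → R1 = 34  (R1 gets saved value)
Final: R2 = 20

20


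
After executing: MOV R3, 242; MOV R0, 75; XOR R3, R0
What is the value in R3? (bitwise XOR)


Register state trace:
  MOV R3, 242  → R3 = 242 (0b11110010)
  MOV R0, 75  → R0 = 75 (0b01001011)
  XOR R3, R0  → R3 = 242 XOR 75 = 185 (0b10111001)
Final: R3 = 185

185


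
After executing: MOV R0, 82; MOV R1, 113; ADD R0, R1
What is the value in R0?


Register state trace:
  MOV R0, 82  → R0 = 82
  MOV R1, 113  → R1 = 113
  ADD R0, R1  → R0 = 82 + 113 = 195
Final: R0 = 195

195


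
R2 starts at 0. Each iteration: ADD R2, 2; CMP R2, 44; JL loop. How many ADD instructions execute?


Loop trace (R2 starts at 0, target 44, step 2):
  ADD #1: R2 = 0 + 2 = 2  → 2 < 44, loop
  ADD #2: R2 = 2 + 2 = 4  → 4 < 44, loop
  ADD #3: R2 = 4 + 2 = 6  → 6 < 44, loop
  ADD #4: R2 = 6 + 2 = 8  → 8 < 44, loop
  ADD #5: R2 = 8 + 2 = 10  → 10 < 44, loop
  ADD #6: R2 = 10 + 2 = 12  → 12 < 44, loop
  ADD #7: R2 = 12 + 2 = 14  → 14 < 44, loop
  ADD #8: R2 = 14 + 2 = 16  → 16 < 44, loop
  ADD #9: R2 = 16 + 2 = 18  → 18 < 44, loop
  ADD #10: R2 = 18 + 2 = 20  → 20 < 44, loop
  ADD #11: R2 = 20 + 2 = 22  → 22 < 44, loop
  ADD #12: R2 = 22 + 2 = 24  → 24 < 44, loop
  ADD #13: R2 = 24 + 2 = 26  → 26 < 44, loop
  ADD #14: R2 = 26 + 2 = 28  → 28 < 44, loop
  ADD #15: R2 = 28 + 2 = 30  → 30 < 44, loop
  ADD #16: R2 = 30 + 2 = 32  → 32 < 44, loop
  ADD #17: R2 = 32 + 2 = 34  → 34 < 44, loop
  ADD #18: R2 = 34 + 2 = 36  → 36 < 44, loop
  ADD #19: R2 = 36 + 2 = 38  → 38 < 44, loop
  ADD #20: R2 = 38 + 2 = 40  → 40 < 44, loop
  ADD #21: R2 = 40 + 2 = 42  → 42 < 44, loop
  ADD #22: R2 = 42 + 2 = 44  → 44 >= 44, exit
Total ADD instructions: 22

22


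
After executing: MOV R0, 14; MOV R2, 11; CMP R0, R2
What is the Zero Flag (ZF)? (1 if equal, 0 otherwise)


Register state trace:
  MOV R0, 14  → R0 = 14
  MOV R2, 11  → R2 = 11
  CMP R0, R2  → computes 14 - 11 = 3
  Result is nonzero, so values are not equal
ZF = 0

0


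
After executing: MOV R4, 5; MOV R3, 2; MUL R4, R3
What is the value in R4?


Register state trace:
  MOV R4, 5  → R4 = 5
  MOV R3, 2  → R3 = 2
  MUL R4, R3  → R4 = 5 * 2 = 10
Final: R4 = 10

10


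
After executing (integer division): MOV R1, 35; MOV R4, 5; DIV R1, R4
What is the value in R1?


Register state trace:
  MOV R1, 35  → R1 = 35
  MOV R4, 5  → R4 = 5
  DIV R1, R4  → R1 = 35 // 5 = 7
Final: R1 = 7

7


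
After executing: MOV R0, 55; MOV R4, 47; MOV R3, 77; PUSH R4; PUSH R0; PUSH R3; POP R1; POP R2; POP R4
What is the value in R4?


Stack trace (top is rightmost):
  MOV R0, 55  → R0 = 55
  MOV R4, 47  → R4 = 47
  MOV R3, 77  → R3 = 77
  PUSH R4  → stack: [47]
  PUSH R0  → stack: [47, 55]
  PUSH R3  → stack: [47, 55, 77]
  POP R1  → R1 = 77, stack: [47, 55]
  POP R2  → R2 = 55, stack: [47]
  POP R4  → R4 = 47, stack: []
Final: R4 = 47

47


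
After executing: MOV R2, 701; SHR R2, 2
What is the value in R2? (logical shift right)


Register state trace:
  MOV R2, 701  → R2 = 701
  SHR R2, 2  → R2 = 701 >> 2 = 701 // 2^2 = 175
Final: R2 = 175

175


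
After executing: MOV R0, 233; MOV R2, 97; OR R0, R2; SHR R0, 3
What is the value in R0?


Register state trace:
  MOV R0, 233  → R0 = 233 (0b11101001)
  MOV R2, 97  → R2 = 97 (0b01100001)
  OR R0, R2  → R0 = 233 OR 97 = 233 (0b11101001)
  SHR R0, 3  → R0 = 233 >> 3 = 29
Final: R0 = 29

29


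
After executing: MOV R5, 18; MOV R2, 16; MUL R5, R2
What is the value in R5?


Register state trace:
  MOV R5, 18  → R5 = 18
  MOV R2, 16  → R2 = 16
  MUL R5, R2  → R5 = 18 * 16 = 288
Final: R5 = 288

288


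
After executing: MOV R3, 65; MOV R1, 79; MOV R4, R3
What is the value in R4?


Register state trace:
  MOV R3, 65  → R3 = 65
  MOV R1, 79  → R1 = 79
  MOV R4, R3  → R4 = 65
Final: R4 = 65

65


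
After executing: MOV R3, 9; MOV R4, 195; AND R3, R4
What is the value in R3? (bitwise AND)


Register state trace:
  MOV R3, 9  → R3 = 9 (0b00001001)
  MOV R4, 195  → R4 = 195 (0b11000011)
  AND R3, R4  → R3 = 9 AND 195 = 1 (0b00000001)
Final: R3 = 1

1


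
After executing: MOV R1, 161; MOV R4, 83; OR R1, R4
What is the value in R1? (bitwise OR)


Register state trace:
  MOV R1, 161  → R1 = 161 (0b10100001)
  MOV R4, 83  → R4 = 83 (0b01010011)
  OR R1, R4   → R1 = 161 OR 83 = 243 (0b11110011)
Final: R1 = 243

243


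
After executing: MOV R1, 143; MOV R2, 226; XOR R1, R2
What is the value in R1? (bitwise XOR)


Register state trace:
  MOV R1, 143  → R1 = 143 (0b10001111)
  MOV R2, 226  → R2 = 226 (0b11100010)
  XOR R1, R2  → R1 = 143 XOR 226 = 109 (0b01101101)
Final: R1 = 109

109


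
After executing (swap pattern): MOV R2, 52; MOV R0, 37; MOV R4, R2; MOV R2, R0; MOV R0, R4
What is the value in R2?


Register state trace (swap pattern):
  MOV R2, 52  → R2 = 52
  MOV R0, 37  → R0 = 37
  MOV R4, R2  → R4 = 52  (save R2)
  MOV R2, R0  → R2 = 37  (R2 gets R0's value)
  MOV R0, R4  → R0 = 52  (R0 gets saved value)
Final: R2 = 37

37


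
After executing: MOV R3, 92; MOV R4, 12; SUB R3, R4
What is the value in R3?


Register state trace:
  MOV R3, 92  → R3 = 92
  MOV R4, 12  → R4 = 12
  SUB R3, R4  → R3 = 92 - 12 = 80
Final: R3 = 80

80


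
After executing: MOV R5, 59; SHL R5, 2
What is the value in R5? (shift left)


Register state trace:
  MOV R5, 59  → R5 = 59
  SHL R5, 2  → R5 = 59 << 2 = 59 * 2^2 = 236
Final: R5 = 236

236


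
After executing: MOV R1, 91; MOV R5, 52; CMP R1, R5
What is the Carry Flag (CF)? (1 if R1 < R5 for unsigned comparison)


Register state trace:
  MOV R1, 91  → R1 = 91
  MOV R5, 52  → R5 = 52
  CMP R1, R5  → unsigned 91 - 52: no borrow
  91 >= 52, so CF = 0
CF = 0

0


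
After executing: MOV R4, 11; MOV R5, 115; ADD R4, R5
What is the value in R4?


Register state trace:
  MOV R4, 11  → R4 = 11
  MOV R5, 115  → R5 = 115
  ADD R4, R5  → R4 = 11 + 115 = 126
Final: R4 = 126

126


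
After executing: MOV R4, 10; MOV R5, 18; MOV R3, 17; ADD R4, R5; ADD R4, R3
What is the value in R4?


Register state trace:
  MOV R4, 10  → R4 = 10
  MOV R5, 18  → R5 = 18
  MOV R3, 17  → R3 = 17
  ADD R4, R5  → R4 = 10 + 18 = 28
  ADD R4, R3  → R4 = 28 + 17 = 45
Final: R4 = 45

45


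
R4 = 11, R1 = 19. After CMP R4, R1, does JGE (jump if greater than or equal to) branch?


Trace:
  R4 = 11, R1 = 19
  CMP R4, R1  → compares 11 vs 19
  JGE checks: is 11 greater than or equal to 19?
  11 < 19, so condition is false
Branch taken: No

No


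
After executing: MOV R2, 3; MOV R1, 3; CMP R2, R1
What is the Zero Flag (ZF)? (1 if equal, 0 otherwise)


Register state trace:
  MOV R2, 3  → R2 = 3
  MOV R1, 3  → R1 = 3
  CMP R2, R1  → computes 3 - 3 = 0
  Result is zero, so values are equal
ZF = 1

1


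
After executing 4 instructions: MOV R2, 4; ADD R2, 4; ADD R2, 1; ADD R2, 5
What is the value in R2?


Register state trace:
  MOV R2, 4  → R2 = 4
  ADD R2, 4  → R2 = 4 + 4 = 8
  ADD R2, 1  → R2 = 8 + 1 = 9
  ADD R2, 5  → R2 = 9 + 5 = 14
Final: R2 = 14

14


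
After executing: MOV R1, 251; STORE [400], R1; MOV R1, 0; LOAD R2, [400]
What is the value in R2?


Register and memory trace:
  MOV R1, 251  → R1 = 251
  STORE [400], R1  → mem[400] = 251
  MOV R1, 0  → R1 = 0
  LOAD R2, [400]  → R2 = mem[400] = 251
Final: R2 = 251

251


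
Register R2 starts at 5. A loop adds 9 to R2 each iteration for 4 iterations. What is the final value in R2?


Starting value: R2 = 5
  Iter 1: R2 = 5 + 9 = 14
  Iter 2: R2 = 14 + 9 = 23
  Iter 3: R2 = 23 + 9 = 32
  Iter 4: R2 = 32 + 9 = 41
Final: R2 = 41

41


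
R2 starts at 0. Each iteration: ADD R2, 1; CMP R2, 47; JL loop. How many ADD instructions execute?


Loop trace (R2 starts at 0, target 47, step 1):
  ADD #1: R2 = 0 + 1 = 1  → 1 < 47, loop
  ADD #2: R2 = 1 + 1 = 2  → 2 < 47, loop
  ADD #3: R2 = 2 + 1 = 3  → 3 < 47, loop
  ADD #4: R2 = 3 + 1 = 4  → 4 < 47, loop
  ADD #5: R2 = 4 + 1 = 5  → 5 < 47, loop
  ADD #6: R2 = 5 + 1 = 6  → 6 < 47, loop
  ADD #7: R2 = 6 + 1 = 7  → 7 < 47, loop
  ADD #8: R2 = 7 + 1 = 8  → 8 < 47, loop
  ADD #9: R2 = 8 + 1 = 9  → 9 < 47, loop
  ADD #10: R2 = 9 + 1 = 10  → 10 < 47, loop
  ADD #11: R2 = 10 + 1 = 11  → 11 < 47, loop
  ADD #12: R2 = 11 + 1 = 12  → 12 < 47, loop
  ADD #13: R2 = 12 + 1 = 13  → 13 < 47, loop
  ADD #14: R2 = 13 + 1 = 14  → 14 < 47, loop
  ADD #15: R2 = 14 + 1 = 15  → 15 < 47, loop
  ADD #16: R2 = 15 + 1 = 16  → 16 < 47, loop
  ADD #17: R2 = 16 + 1 = 17  → 17 < 47, loop
  ADD #18: R2 = 17 + 1 = 18  → 18 < 47, loop
  ADD #19: R2 = 18 + 1 = 19  → 19 < 47, loop
  ADD #20: R2 = 19 + 1 = 20  → 20 < 47, loop
  ADD #21: R2 = 20 + 1 = 21  → 21 < 47, loop
  ADD #22: R2 = 21 + 1 = 22  → 22 < 47, loop
  ADD #23: R2 = 22 + 1 = 23  → 23 < 47, loop
  ADD #24: R2 = 23 + 1 = 24  → 24 < 47, loop
  ADD #25: R2 = 24 + 1 = 25  → 25 < 47, loop
  ADD #26: R2 = 25 + 1 = 26  → 26 < 47, loop
  ADD #27: R2 = 26 + 1 = 27  → 27 < 47, loop
  ADD #28: R2 = 27 + 1 = 28  → 28 < 47, loop
  ADD #29: R2 = 28 + 1 = 29  → 29 < 47, loop
  ADD #30: R2 = 29 + 1 = 30  → 30 < 47, loop
  ADD #31: R2 = 30 + 1 = 31  → 31 < 47, loop
  ADD #32: R2 = 31 + 1 = 32  → 32 < 47, loop
  ADD #33: R2 = 32 + 1 = 33  → 33 < 47, loop
  ADD #34: R2 = 33 + 1 = 34  → 34 < 47, loop
  ADD #35: R2 = 34 + 1 = 35  → 35 < 47, loop
  ADD #36: R2 = 35 + 1 = 36  → 36 < 47, loop
  ADD #37: R2 = 36 + 1 = 37  → 37 < 47, loop
  ADD #38: R2 = 37 + 1 = 38  → 38 < 47, loop
  ADD #39: R2 = 38 + 1 = 39  → 39 < 47, loop
  ADD #40: R2 = 39 + 1 = 40  → 40 < 47, loop
  ADD #41: R2 = 40 + 1 = 41  → 41 < 47, loop
  ADD #42: R2 = 41 + 1 = 42  → 42 < 47, loop
  ADD #43: R2 = 42 + 1 = 43  → 43 < 47, loop
  ADD #44: R2 = 43 + 1 = 44  → 44 < 47, loop
  ADD #45: R2 = 44 + 1 = 45  → 45 < 47, loop
  ADD #46: R2 = 45 + 1 = 46  → 46 < 47, loop
  ADD #47: R2 = 46 + 1 = 47  → 47 >= 47, exit
Total ADD instructions: 47

47


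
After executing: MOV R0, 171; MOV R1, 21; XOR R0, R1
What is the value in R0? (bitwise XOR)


Register state trace:
  MOV R0, 171  → R0 = 171 (0b10101011)
  MOV R1, 21  → R1 = 21 (0b00010101)
  XOR R0, R1  → R0 = 171 XOR 21 = 190 (0b10111110)
Final: R0 = 190

190


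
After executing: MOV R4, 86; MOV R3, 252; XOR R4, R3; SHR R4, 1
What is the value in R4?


Register state trace:
  MOV R4, 86  → R4 = 86 (0b01010110)
  MOV R3, 252  → R3 = 252 (0b11111100)
  XOR R4, R3  → R4 = 86 XOR 252 = 170 (0b10101010)
  SHR R4, 1  → R4 = 170 >> 1 = 85
Final: R4 = 85

85


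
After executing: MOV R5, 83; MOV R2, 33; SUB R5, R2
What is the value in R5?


Register state trace:
  MOV R5, 83  → R5 = 83
  MOV R2, 33  → R2 = 33
  SUB R5, R2  → R5 = 83 - 33 = 50
Final: R5 = 50

50


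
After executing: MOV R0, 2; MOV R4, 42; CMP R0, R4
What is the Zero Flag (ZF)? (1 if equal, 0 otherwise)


Register state trace:
  MOV R0, 2  → R0 = 2
  MOV R4, 42  → R4 = 42
  CMP R0, R4  → computes 2 - 42 = -40
  Result is nonzero, so values are not equal
ZF = 0

0


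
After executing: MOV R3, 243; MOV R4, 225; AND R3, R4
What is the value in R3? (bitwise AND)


Register state trace:
  MOV R3, 243  → R3 = 243 (0b11110011)
  MOV R4, 225  → R4 = 225 (0b11100001)
  AND R3, R4  → R3 = 243 AND 225 = 225 (0b11100001)
Final: R3 = 225

225


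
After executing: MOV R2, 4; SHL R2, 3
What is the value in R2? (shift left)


Register state trace:
  MOV R2, 4  → R2 = 4
  SHL R2, 3  → R2 = 4 << 3 = 4 * 2^3 = 32
Final: R2 = 32

32


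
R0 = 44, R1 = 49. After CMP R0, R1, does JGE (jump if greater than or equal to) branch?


Trace:
  R0 = 44, R1 = 49
  CMP R0, R1  → compares 44 vs 49
  JGE checks: is 44 greater than or equal to 49?
  44 < 49, so condition is false
Branch taken: No

No


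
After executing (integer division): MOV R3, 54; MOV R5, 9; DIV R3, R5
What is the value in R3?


Register state trace:
  MOV R3, 54  → R3 = 54
  MOV R5, 9  → R5 = 9
  DIV R3, R5  → R3 = 54 // 9 = 6
Final: R3 = 6

6


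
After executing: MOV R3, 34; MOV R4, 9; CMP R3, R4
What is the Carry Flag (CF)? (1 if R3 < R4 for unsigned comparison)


Register state trace:
  MOV R3, 34  → R3 = 34
  MOV R4, 9  → R4 = 9
  CMP R3, R4  → unsigned 34 - 9: no borrow
  34 >= 9, so CF = 0
CF = 0

0


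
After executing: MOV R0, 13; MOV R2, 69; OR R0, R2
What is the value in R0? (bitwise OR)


Register state trace:
  MOV R0, 13  → R0 = 13 (0b00001101)
  MOV R2, 69  → R2 = 69 (0b01000101)
  OR R0, R2   → R0 = 13 OR 69 = 77 (0b01001101)
Final: R0 = 77

77


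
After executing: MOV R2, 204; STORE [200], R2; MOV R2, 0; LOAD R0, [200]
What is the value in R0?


Register and memory trace:
  MOV R2, 204  → R2 = 204
  STORE [200], R2  → mem[200] = 204
  MOV R2, 0  → R2 = 0
  LOAD R0, [200]  → R0 = mem[200] = 204
Final: R0 = 204

204


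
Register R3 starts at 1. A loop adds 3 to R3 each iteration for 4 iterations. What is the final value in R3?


Starting value: R3 = 1
  Iter 1: R3 = 1 + 3 = 4
  Iter 2: R3 = 4 + 3 = 7
  Iter 3: R3 = 7 + 3 = 10
  Iter 4: R3 = 10 + 3 = 13
Final: R3 = 13

13


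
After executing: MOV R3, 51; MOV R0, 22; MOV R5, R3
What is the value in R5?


Register state trace:
  MOV R3, 51  → R3 = 51
  MOV R0, 22  → R0 = 22
  MOV R5, R3  → R5 = 51
Final: R5 = 51

51


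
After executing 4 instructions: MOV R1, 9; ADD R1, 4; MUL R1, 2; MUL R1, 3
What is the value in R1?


Register state trace:
  MOV R1, 9  → R1 = 9
  ADD R1, 4  → R1 = 9 + 4 = 13
  MUL R1, 2  → R1 = 13 * 2 = 26
  MUL R1, 3  → R1 = 26 * 3 = 78
Final: R1 = 78

78


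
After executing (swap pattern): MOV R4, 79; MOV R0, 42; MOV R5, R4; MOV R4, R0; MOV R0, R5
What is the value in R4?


Register state trace (swap pattern):
  MOV R4, 79  → R4 = 79
  MOV R0, 42  → R0 = 42
  MOV R5, R4  → R5 = 79  (save R4)
  MOV R4, R0  → R4 = 42  (R4 gets R0's value)
  MOV R0, R5  → R0 = 79  (R0 gets saved value)
Final: R4 = 42

42


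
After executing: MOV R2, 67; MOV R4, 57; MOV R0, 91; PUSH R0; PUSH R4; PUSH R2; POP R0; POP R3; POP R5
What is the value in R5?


Stack trace (top is rightmost):
  MOV R2, 67  → R2 = 67
  MOV R4, 57  → R4 = 57
  MOV R0, 91  → R0 = 91
  PUSH R0  → stack: [91]
  PUSH R4  → stack: [91, 57]
  PUSH R2  → stack: [91, 57, 67]
  POP R0  → R0 = 67, stack: [91, 57]
  POP R3  → R3 = 57, stack: [91]
  POP R5  → R5 = 91, stack: []
Final: R5 = 91

91


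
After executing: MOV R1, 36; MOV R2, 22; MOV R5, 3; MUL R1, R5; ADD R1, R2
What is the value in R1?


Register state trace:
  MOV R1, 36  → R1 = 36
  MOV R2, 22  → R2 = 22
  MOV R5, 3  → R5 = 3
  MUL R1, R5  → R1 = 36 * 3 = 108
  ADD R1, R2  → R1 = 108 + 22 = 130
Final: R1 = 130

130


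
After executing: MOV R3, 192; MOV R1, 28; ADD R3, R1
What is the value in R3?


Register state trace:
  MOV R3, 192  → R3 = 192
  MOV R1, 28  → R1 = 28
  ADD R3, R1  → R3 = 192 + 28 = 220
Final: R3 = 220

220


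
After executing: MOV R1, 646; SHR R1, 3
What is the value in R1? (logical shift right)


Register state trace:
  MOV R1, 646  → R1 = 646
  SHR R1, 3  → R1 = 646 >> 3 = 646 // 2^3 = 80
Final: R1 = 80

80


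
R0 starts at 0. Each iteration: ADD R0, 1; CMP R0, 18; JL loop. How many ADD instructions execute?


Loop trace (R0 starts at 0, target 18, step 1):
  ADD #1: R0 = 0 + 1 = 1  → 1 < 18, loop
  ADD #2: R0 = 1 + 1 = 2  → 2 < 18, loop
  ADD #3: R0 = 2 + 1 = 3  → 3 < 18, loop
  ADD #4: R0 = 3 + 1 = 4  → 4 < 18, loop
  ADD #5: R0 = 4 + 1 = 5  → 5 < 18, loop
  ADD #6: R0 = 5 + 1 = 6  → 6 < 18, loop
  ADD #7: R0 = 6 + 1 = 7  → 7 < 18, loop
  ADD #8: R0 = 7 + 1 = 8  → 8 < 18, loop
  ADD #9: R0 = 8 + 1 = 9  → 9 < 18, loop
  ADD #10: R0 = 9 + 1 = 10  → 10 < 18, loop
  ADD #11: R0 = 10 + 1 = 11  → 11 < 18, loop
  ADD #12: R0 = 11 + 1 = 12  → 12 < 18, loop
  ADD #13: R0 = 12 + 1 = 13  → 13 < 18, loop
  ADD #14: R0 = 13 + 1 = 14  → 14 < 18, loop
  ADD #15: R0 = 14 + 1 = 15  → 15 < 18, loop
  ADD #16: R0 = 15 + 1 = 16  → 16 < 18, loop
  ADD #17: R0 = 16 + 1 = 17  → 17 < 18, loop
  ADD #18: R0 = 17 + 1 = 18  → 18 >= 18, exit
Total ADD instructions: 18

18


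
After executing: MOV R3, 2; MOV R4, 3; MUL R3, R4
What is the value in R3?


Register state trace:
  MOV R3, 2  → R3 = 2
  MOV R4, 3  → R4 = 3
  MUL R3, R4  → R3 = 2 * 3 = 6
Final: R3 = 6

6


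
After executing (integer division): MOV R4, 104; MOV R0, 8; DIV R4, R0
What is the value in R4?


Register state trace:
  MOV R4, 104  → R4 = 104
  MOV R0, 8  → R0 = 8
  DIV R4, R0  → R4 = 104 // 8 = 13
Final: R4 = 13

13


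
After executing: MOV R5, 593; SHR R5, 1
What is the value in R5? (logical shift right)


Register state trace:
  MOV R5, 593  → R5 = 593
  SHR R5, 1  → R5 = 593 >> 1 = 593 // 2^1 = 296
Final: R5 = 296

296


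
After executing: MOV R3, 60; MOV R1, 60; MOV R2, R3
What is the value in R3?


Register state trace:
  MOV R3, 60  → R3 = 60
  MOV R1, 60  → R1 = 60
  MOV R2, R3  → R2 = 60
Final: R3 = 60

60


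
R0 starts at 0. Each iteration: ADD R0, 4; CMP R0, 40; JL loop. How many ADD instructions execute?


Loop trace (R0 starts at 0, target 40, step 4):
  ADD #1: R0 = 0 + 4 = 4  → 4 < 40, loop
  ADD #2: R0 = 4 + 4 = 8  → 8 < 40, loop
  ADD #3: R0 = 8 + 4 = 12  → 12 < 40, loop
  ADD #4: R0 = 12 + 4 = 16  → 16 < 40, loop
  ADD #5: R0 = 16 + 4 = 20  → 20 < 40, loop
  ADD #6: R0 = 20 + 4 = 24  → 24 < 40, loop
  ADD #7: R0 = 24 + 4 = 28  → 28 < 40, loop
  ADD #8: R0 = 28 + 4 = 32  → 32 < 40, loop
  ADD #9: R0 = 32 + 4 = 36  → 36 < 40, loop
  ADD #10: R0 = 36 + 4 = 40  → 40 >= 40, exit
Total ADD instructions: 10

10


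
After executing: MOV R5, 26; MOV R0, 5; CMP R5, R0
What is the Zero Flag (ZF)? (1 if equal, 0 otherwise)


Register state trace:
  MOV R5, 26  → R5 = 26
  MOV R0, 5  → R0 = 5
  CMP R5, R0  → computes 26 - 5 = 21
  Result is nonzero, so values are not equal
ZF = 0

0


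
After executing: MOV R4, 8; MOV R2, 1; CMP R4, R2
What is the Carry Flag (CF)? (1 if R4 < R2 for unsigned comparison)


Register state trace:
  MOV R4, 8  → R4 = 8
  MOV R2, 1  → R2 = 1
  CMP R4, R2  → unsigned 8 - 1: no borrow
  8 >= 1, so CF = 0
CF = 0

0


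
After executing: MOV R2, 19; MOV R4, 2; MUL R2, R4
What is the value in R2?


Register state trace:
  MOV R2, 19  → R2 = 19
  MOV R4, 2  → R4 = 2
  MUL R2, R4  → R2 = 19 * 2 = 38
Final: R2 = 38

38


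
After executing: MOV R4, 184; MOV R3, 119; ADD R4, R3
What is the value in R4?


Register state trace:
  MOV R4, 184  → R4 = 184
  MOV R3, 119  → R3 = 119
  ADD R4, R3  → R4 = 184 + 119 = 303
Final: R4 = 303

303


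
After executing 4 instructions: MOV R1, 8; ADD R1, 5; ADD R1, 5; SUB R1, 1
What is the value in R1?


Register state trace:
  MOV R1, 8  → R1 = 8
  ADD R1, 5  → R1 = 8 + 5 = 13
  ADD R1, 5  → R1 = 13 + 5 = 18
  SUB R1, 1  → R1 = 18 - 1 = 17
Final: R1 = 17

17


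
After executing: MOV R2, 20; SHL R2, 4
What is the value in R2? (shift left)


Register state trace:
  MOV R2, 20  → R2 = 20
  SHL R2, 4  → R2 = 20 << 4 = 20 * 2^4 = 320
Final: R2 = 320

320


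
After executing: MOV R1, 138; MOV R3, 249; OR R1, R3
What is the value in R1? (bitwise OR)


Register state trace:
  MOV R1, 138  → R1 = 138 (0b10001010)
  MOV R3, 249  → R3 = 249 (0b11111001)
  OR R1, R3   → R1 = 138 OR 249 = 251 (0b11111011)
Final: R1 = 251

251


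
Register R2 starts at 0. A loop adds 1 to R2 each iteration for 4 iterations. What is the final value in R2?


Starting value: R2 = 0
  Iter 1: R2 = 0 + 1 = 1
  Iter 2: R2 = 1 + 1 = 2
  Iter 3: R2 = 2 + 1 = 3
  Iter 4: R2 = 3 + 1 = 4
Final: R2 = 4

4


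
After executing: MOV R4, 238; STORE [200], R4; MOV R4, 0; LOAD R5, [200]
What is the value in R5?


Register and memory trace:
  MOV R4, 238  → R4 = 238
  STORE [200], R4  → mem[200] = 238
  MOV R4, 0  → R4 = 0
  LOAD R5, [200]  → R5 = mem[200] = 238
Final: R5 = 238

238


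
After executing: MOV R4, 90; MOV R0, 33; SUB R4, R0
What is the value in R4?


Register state trace:
  MOV R4, 90  → R4 = 90
  MOV R0, 33  → R0 = 33
  SUB R4, R0  → R4 = 90 - 33 = 57
Final: R4 = 57

57


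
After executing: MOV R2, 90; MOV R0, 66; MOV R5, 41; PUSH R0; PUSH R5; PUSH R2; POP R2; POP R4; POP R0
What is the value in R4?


Stack trace (top is rightmost):
  MOV R2, 90  → R2 = 90
  MOV R0, 66  → R0 = 66
  MOV R5, 41  → R5 = 41
  PUSH R0  → stack: [66]
  PUSH R5  → stack: [66, 41]
  PUSH R2  → stack: [66, 41, 90]
  POP R2  → R2 = 90, stack: [66, 41]
  POP R4  → R4 = 41, stack: [66]
  POP R0  → R0 = 66, stack: []
Final: R4 = 41

41


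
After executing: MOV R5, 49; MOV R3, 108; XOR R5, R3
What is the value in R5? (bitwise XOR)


Register state trace:
  MOV R5, 49  → R5 = 49 (0b00110001)
  MOV R3, 108  → R3 = 108 (0b01101100)
  XOR R5, R3  → R5 = 49 XOR 108 = 93 (0b01011101)
Final: R5 = 93

93


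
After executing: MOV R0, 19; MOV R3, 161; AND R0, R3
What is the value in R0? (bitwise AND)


Register state trace:
  MOV R0, 19  → R0 = 19 (0b00010011)
  MOV R3, 161  → R3 = 161 (0b10100001)
  AND R0, R3  → R0 = 19 AND 161 = 1 (0b00000001)
Final: R0 = 1

1


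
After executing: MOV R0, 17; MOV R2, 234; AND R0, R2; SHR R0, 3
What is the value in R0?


Register state trace:
  MOV R0, 17  → R0 = 17 (0b00010001)
  MOV R2, 234  → R2 = 234 (0b11101010)
  AND R0, R2  → R0 = 17 AND 234 = 0 (0b00000000)
  SHR R0, 3  → R0 = 0 >> 3 = 0
Final: R0 = 0

0


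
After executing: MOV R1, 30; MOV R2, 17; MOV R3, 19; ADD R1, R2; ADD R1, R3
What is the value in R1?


Register state trace:
  MOV R1, 30  → R1 = 30
  MOV R2, 17  → R2 = 17
  MOV R3, 19  → R3 = 19
  ADD R1, R2  → R1 = 30 + 17 = 47
  ADD R1, R3  → R1 = 47 + 19 = 66
Final: R1 = 66

66


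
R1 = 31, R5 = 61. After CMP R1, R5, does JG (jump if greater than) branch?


Trace:
  R1 = 31, R5 = 61
  CMP R1, R5  → compares 31 vs 61
  JG checks: is 31 greater than 61?
  31 < 61, so condition is false
Branch taken: No

No


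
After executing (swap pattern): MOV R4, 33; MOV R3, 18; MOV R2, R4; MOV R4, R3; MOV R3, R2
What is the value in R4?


Register state trace (swap pattern):
  MOV R4, 33  → R4 = 33
  MOV R3, 18  → R3 = 18
  MOV R2, R4  → R2 = 33  (save R4)
  MOV R4, R3  → R4 = 18  (R4 gets R3's value)
  MOV R3, R2  → R3 = 33  (R3 gets saved value)
Final: R4 = 18

18


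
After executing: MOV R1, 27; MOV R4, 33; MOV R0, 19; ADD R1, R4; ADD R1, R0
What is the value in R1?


Register state trace:
  MOV R1, 27  → R1 = 27
  MOV R4, 33  → R4 = 33
  MOV R0, 19  → R0 = 19
  ADD R1, R4  → R1 = 27 + 33 = 60
  ADD R1, R0  → R1 = 60 + 19 = 79
Final: R1 = 79

79


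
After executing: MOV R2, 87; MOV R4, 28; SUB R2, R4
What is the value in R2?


Register state trace:
  MOV R2, 87  → R2 = 87
  MOV R4, 28  → R4 = 28
  SUB R2, R4  → R2 = 87 - 28 = 59
Final: R2 = 59

59


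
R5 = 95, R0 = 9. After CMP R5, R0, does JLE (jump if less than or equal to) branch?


Trace:
  R5 = 95, R0 = 9
  CMP R5, R0  → compares 95 vs 9
  JLE checks: is 95 less than or equal to 9?
  95 > 9, so condition is false
Branch taken: No

No


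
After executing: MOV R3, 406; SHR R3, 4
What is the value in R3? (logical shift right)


Register state trace:
  MOV R3, 406  → R3 = 406
  SHR R3, 4  → R3 = 406 >> 4 = 406 // 2^4 = 25
Final: R3 = 25

25


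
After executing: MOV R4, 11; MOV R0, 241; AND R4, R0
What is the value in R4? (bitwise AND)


Register state trace:
  MOV R4, 11  → R4 = 11 (0b00001011)
  MOV R0, 241  → R0 = 241 (0b11110001)
  AND R4, R0  → R4 = 11 AND 241 = 1 (0b00000001)
Final: R4 = 1

1


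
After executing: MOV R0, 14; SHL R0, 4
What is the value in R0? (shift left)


Register state trace:
  MOV R0, 14  → R0 = 14
  SHL R0, 4  → R0 = 14 << 4 = 14 * 2^4 = 224
Final: R0 = 224

224


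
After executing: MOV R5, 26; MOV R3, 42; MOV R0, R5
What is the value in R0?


Register state trace:
  MOV R5, 26  → R5 = 26
  MOV R3, 42  → R3 = 42
  MOV R0, R5  → R0 = 26
Final: R0 = 26

26


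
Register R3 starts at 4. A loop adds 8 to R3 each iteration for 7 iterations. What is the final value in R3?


Starting value: R3 = 4
  Iter 1: R3 = 4 + 8 = 12
  Iter 2: R3 = 12 + 8 = 20
  Iter 3: R3 = 20 + 8 = 28
  Iter 4: R3 = 28 + 8 = 36
  Iter 5: R3 = 36 + 8 = 44
  Iter 6: R3 = 44 + 8 = 52
  Iter 7: R3 = 52 + 8 = 60
Final: R3 = 60

60


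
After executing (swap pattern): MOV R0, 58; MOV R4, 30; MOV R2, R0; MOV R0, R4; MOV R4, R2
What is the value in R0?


Register state trace (swap pattern):
  MOV R0, 58  → R0 = 58
  MOV R4, 30  → R4 = 30
  MOV R2, R0  → R2 = 58  (save R0)
  MOV R0, R4  → R0 = 30  (R0 gets R4's value)
  MOV R4, R2  → R4 = 58  (R4 gets saved value)
Final: R0 = 30

30


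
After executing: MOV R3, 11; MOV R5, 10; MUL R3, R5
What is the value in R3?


Register state trace:
  MOV R3, 11  → R3 = 11
  MOV R5, 10  → R5 = 10
  MUL R3, R5  → R3 = 11 * 10 = 110
Final: R3 = 110

110


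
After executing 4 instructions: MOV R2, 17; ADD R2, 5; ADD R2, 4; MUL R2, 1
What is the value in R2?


Register state trace:
  MOV R2, 17  → R2 = 17
  ADD R2, 5  → R2 = 17 + 5 = 22
  ADD R2, 4  → R2 = 22 + 4 = 26
  MUL R2, 1  → R2 = 26 * 1 = 26
Final: R2 = 26

26


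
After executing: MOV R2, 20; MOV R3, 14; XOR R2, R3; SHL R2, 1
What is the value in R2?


Register state trace:
  MOV R2, 20  → R2 = 20 (0b00010100)
  MOV R3, 14  → R3 = 14 (0b00001110)
  XOR R2, R3  → R2 = 20 XOR 14 = 26 (0b00011010)
  SHL R2, 1  → R2 = 26 << 1 = 52
Final: R2 = 52

52


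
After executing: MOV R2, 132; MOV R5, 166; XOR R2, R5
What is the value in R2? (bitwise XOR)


Register state trace:
  MOV R2, 132  → R2 = 132 (0b10000100)
  MOV R5, 166  → R5 = 166 (0b10100110)
  XOR R2, R5  → R2 = 132 XOR 166 = 34 (0b00100010)
Final: R2 = 34

34


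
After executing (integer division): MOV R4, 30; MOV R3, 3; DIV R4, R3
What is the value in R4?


Register state trace:
  MOV R4, 30  → R4 = 30
  MOV R3, 3  → R3 = 3
  DIV R4, R3  → R4 = 30 // 3 = 10
Final: R4 = 10

10


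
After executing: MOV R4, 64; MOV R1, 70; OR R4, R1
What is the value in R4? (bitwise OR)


Register state trace:
  MOV R4, 64  → R4 = 64 (0b01000000)
  MOV R1, 70  → R1 = 70 (0b01000110)
  OR R4, R1   → R4 = 64 OR 70 = 70 (0b01000110)
Final: R4 = 70

70


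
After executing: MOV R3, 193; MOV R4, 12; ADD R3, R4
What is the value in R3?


Register state trace:
  MOV R3, 193  → R3 = 193
  MOV R4, 12  → R4 = 12
  ADD R3, R4  → R3 = 193 + 12 = 205
Final: R3 = 205

205


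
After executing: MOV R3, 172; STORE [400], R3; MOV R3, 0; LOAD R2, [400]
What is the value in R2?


Register and memory trace:
  MOV R3, 172  → R3 = 172
  STORE [400], R3  → mem[400] = 172
  MOV R3, 0  → R3 = 0
  LOAD R2, [400]  → R2 = mem[400] = 172
Final: R2 = 172

172


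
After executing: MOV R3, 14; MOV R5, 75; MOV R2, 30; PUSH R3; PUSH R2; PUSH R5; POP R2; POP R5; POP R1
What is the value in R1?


Stack trace (top is rightmost):
  MOV R3, 14  → R3 = 14
  MOV R5, 75  → R5 = 75
  MOV R2, 30  → R2 = 30
  PUSH R3  → stack: [14]
  PUSH R2  → stack: [14, 30]
  PUSH R5  → stack: [14, 30, 75]
  POP R2  → R2 = 75, stack: [14, 30]
  POP R5  → R5 = 30, stack: [14]
  POP R1  → R1 = 14, stack: []
Final: R1 = 14

14


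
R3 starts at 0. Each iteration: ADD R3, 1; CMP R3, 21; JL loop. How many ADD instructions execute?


Loop trace (R3 starts at 0, target 21, step 1):
  ADD #1: R3 = 0 + 1 = 1  → 1 < 21, loop
  ADD #2: R3 = 1 + 1 = 2  → 2 < 21, loop
  ADD #3: R3 = 2 + 1 = 3  → 3 < 21, loop
  ADD #4: R3 = 3 + 1 = 4  → 4 < 21, loop
  ADD #5: R3 = 4 + 1 = 5  → 5 < 21, loop
  ADD #6: R3 = 5 + 1 = 6  → 6 < 21, loop
  ADD #7: R3 = 6 + 1 = 7  → 7 < 21, loop
  ADD #8: R3 = 7 + 1 = 8  → 8 < 21, loop
  ADD #9: R3 = 8 + 1 = 9  → 9 < 21, loop
  ADD #10: R3 = 9 + 1 = 10  → 10 < 21, loop
  ADD #11: R3 = 10 + 1 = 11  → 11 < 21, loop
  ADD #12: R3 = 11 + 1 = 12  → 12 < 21, loop
  ADD #13: R3 = 12 + 1 = 13  → 13 < 21, loop
  ADD #14: R3 = 13 + 1 = 14  → 14 < 21, loop
  ADD #15: R3 = 14 + 1 = 15  → 15 < 21, loop
  ADD #16: R3 = 15 + 1 = 16  → 16 < 21, loop
  ADD #17: R3 = 16 + 1 = 17  → 17 < 21, loop
  ADD #18: R3 = 17 + 1 = 18  → 18 < 21, loop
  ADD #19: R3 = 18 + 1 = 19  → 19 < 21, loop
  ADD #20: R3 = 19 + 1 = 20  → 20 < 21, loop
  ADD #21: R3 = 20 + 1 = 21  → 21 >= 21, exit
Total ADD instructions: 21

21


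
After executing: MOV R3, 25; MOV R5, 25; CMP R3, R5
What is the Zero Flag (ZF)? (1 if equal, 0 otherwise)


Register state trace:
  MOV R3, 25  → R3 = 25
  MOV R5, 25  → R5 = 25
  CMP R3, R5  → computes 25 - 25 = 0
  Result is zero, so values are equal
ZF = 1

1


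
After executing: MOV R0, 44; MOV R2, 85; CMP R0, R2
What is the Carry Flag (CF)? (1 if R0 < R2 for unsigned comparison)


Register state trace:
  MOV R0, 44  → R0 = 44
  MOV R2, 85  → R2 = 85
  CMP R0, R2  → unsigned 44 - 85: borrow occurs
  44 < 85, so CF = 1
CF = 1

1


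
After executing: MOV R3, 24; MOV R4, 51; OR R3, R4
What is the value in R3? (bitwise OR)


Register state trace:
  MOV R3, 24  → R3 = 24 (0b00011000)
  MOV R4, 51  → R4 = 51 (0b00110011)
  OR R3, R4   → R3 = 24 OR 51 = 59 (0b00111011)
Final: R3 = 59

59


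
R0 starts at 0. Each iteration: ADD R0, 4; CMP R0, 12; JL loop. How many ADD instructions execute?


Loop trace (R0 starts at 0, target 12, step 4):
  ADD #1: R0 = 0 + 4 = 4  → 4 < 12, loop
  ADD #2: R0 = 4 + 4 = 8  → 8 < 12, loop
  ADD #3: R0 = 8 + 4 = 12  → 12 >= 12, exit
Total ADD instructions: 3

3


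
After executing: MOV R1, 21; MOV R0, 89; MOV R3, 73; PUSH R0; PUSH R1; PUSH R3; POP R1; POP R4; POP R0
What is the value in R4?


Stack trace (top is rightmost):
  MOV R1, 21  → R1 = 21
  MOV R0, 89  → R0 = 89
  MOV R3, 73  → R3 = 73
  PUSH R0  → stack: [89]
  PUSH R1  → stack: [89, 21]
  PUSH R3  → stack: [89, 21, 73]
  POP R1  → R1 = 73, stack: [89, 21]
  POP R4  → R4 = 21, stack: [89]
  POP R0  → R0 = 89, stack: []
Final: R4 = 21

21


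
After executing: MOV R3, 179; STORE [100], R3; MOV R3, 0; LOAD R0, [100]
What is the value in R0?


Register and memory trace:
  MOV R3, 179  → R3 = 179
  STORE [100], R3  → mem[100] = 179
  MOV R3, 0  → R3 = 0
  LOAD R0, [100]  → R0 = mem[100] = 179
Final: R0 = 179

179


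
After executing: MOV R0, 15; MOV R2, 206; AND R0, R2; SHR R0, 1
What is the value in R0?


Register state trace:
  MOV R0, 15  → R0 = 15 (0b00001111)
  MOV R2, 206  → R2 = 206 (0b11001110)
  AND R0, R2  → R0 = 15 AND 206 = 14 (0b00001110)
  SHR R0, 1  → R0 = 14 >> 1 = 7
Final: R0 = 7

7


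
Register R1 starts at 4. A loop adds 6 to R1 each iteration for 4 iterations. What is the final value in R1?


Starting value: R1 = 4
  Iter 1: R1 = 4 + 6 = 10
  Iter 2: R1 = 10 + 6 = 16
  Iter 3: R1 = 16 + 6 = 22
  Iter 4: R1 = 22 + 6 = 28
Final: R1 = 28

28


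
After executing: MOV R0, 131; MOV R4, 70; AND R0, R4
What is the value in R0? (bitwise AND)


Register state trace:
  MOV R0, 131  → R0 = 131 (0b10000011)
  MOV R4, 70  → R4 = 70 (0b01000110)
  AND R0, R4  → R0 = 131 AND 70 = 2 (0b00000010)
Final: R0 = 2

2


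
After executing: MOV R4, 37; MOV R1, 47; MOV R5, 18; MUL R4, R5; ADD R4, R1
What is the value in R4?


Register state trace:
  MOV R4, 37  → R4 = 37
  MOV R1, 47  → R1 = 47
  MOV R5, 18  → R5 = 18
  MUL R4, R5  → R4 = 37 * 18 = 666
  ADD R4, R1  → R4 = 666 + 47 = 713
Final: R4 = 713

713


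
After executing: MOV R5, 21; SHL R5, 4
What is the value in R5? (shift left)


Register state trace:
  MOV R5, 21  → R5 = 21
  SHL R5, 4  → R5 = 21 << 4 = 21 * 2^4 = 336
Final: R5 = 336

336


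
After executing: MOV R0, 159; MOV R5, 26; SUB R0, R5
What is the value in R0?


Register state trace:
  MOV R0, 159  → R0 = 159
  MOV R5, 26  → R5 = 26
  SUB R0, R5  → R0 = 159 - 26 = 133
Final: R0 = 133

133


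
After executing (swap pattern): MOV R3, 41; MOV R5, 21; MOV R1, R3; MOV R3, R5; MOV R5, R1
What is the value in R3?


Register state trace (swap pattern):
  MOV R3, 41  → R3 = 41
  MOV R5, 21  → R5 = 21
  MOV R1, R3  → R1 = 41  (save R3)
  MOV R3, R5  → R3 = 21  (R3 gets R5's value)
  MOV R5, R1  → R5 = 41  (R5 gets saved value)
Final: R3 = 21

21


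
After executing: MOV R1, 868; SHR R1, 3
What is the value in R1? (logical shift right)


Register state trace:
  MOV R1, 868  → R1 = 868
  SHR R1, 3  → R1 = 868 >> 3 = 868 // 2^3 = 108
Final: R1 = 108

108


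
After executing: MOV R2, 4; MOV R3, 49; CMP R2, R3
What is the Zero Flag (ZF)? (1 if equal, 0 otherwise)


Register state trace:
  MOV R2, 4  → R2 = 4
  MOV R3, 49  → R3 = 49
  CMP R2, R3  → computes 4 - 49 = -45
  Result is nonzero, so values are not equal
ZF = 0

0


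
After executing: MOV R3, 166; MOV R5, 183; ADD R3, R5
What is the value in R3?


Register state trace:
  MOV R3, 166  → R3 = 166
  MOV R5, 183  → R5 = 183
  ADD R3, R5  → R3 = 166 + 183 = 349
Final: R3 = 349

349


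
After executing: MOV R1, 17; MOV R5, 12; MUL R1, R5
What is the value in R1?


Register state trace:
  MOV R1, 17  → R1 = 17
  MOV R5, 12  → R5 = 12
  MUL R1, R5  → R1 = 17 * 12 = 204
Final: R1 = 204

204


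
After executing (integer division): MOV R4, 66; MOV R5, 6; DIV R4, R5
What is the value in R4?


Register state trace:
  MOV R4, 66  → R4 = 66
  MOV R5, 6  → R5 = 6
  DIV R4, R5  → R4 = 66 // 6 = 11
Final: R4 = 11

11


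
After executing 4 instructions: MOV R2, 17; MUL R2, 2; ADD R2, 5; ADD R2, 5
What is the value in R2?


Register state trace:
  MOV R2, 17  → R2 = 17
  MUL R2, 2  → R2 = 17 * 2 = 34
  ADD R2, 5  → R2 = 34 + 5 = 39
  ADD R2, 5  → R2 = 39 + 5 = 44
Final: R2 = 44

44


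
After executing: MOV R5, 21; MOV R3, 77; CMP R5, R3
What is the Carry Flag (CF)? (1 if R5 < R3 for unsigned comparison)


Register state trace:
  MOV R5, 21  → R5 = 21
  MOV R3, 77  → R3 = 77
  CMP R5, R3  → unsigned 21 - 77: borrow occurs
  21 < 77, so CF = 1
CF = 1

1


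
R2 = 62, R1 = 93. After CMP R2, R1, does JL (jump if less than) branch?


Trace:
  R2 = 62, R1 = 93
  CMP R2, R1  → compares 62 vs 93
  JL checks: is 62 less than 93?
  62 < 93, so condition is true
Branch taken: Yes

Yes


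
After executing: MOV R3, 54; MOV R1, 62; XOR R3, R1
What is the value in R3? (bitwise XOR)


Register state trace:
  MOV R3, 54  → R3 = 54 (0b00110110)
  MOV R1, 62  → R1 = 62 (0b00111110)
  XOR R3, R1  → R3 = 54 XOR 62 = 8 (0b00001000)
Final: R3 = 8

8


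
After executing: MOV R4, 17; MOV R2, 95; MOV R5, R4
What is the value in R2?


Register state trace:
  MOV R4, 17  → R4 = 17
  MOV R2, 95  → R2 = 95
  MOV R5, R4  → R5 = 17
Final: R2 = 95

95


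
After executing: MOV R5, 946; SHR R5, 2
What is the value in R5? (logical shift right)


Register state trace:
  MOV R5, 946  → R5 = 946
  SHR R5, 2  → R5 = 946 >> 2 = 946 // 2^2 = 236
Final: R5 = 236

236


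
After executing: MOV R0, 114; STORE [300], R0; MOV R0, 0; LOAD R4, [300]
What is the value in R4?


Register and memory trace:
  MOV R0, 114  → R0 = 114
  STORE [300], R0  → mem[300] = 114
  MOV R0, 0  → R0 = 0
  LOAD R4, [300]  → R4 = mem[300] = 114
Final: R4 = 114

114


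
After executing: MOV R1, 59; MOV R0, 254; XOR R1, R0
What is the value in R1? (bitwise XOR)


Register state trace:
  MOV R1, 59  → R1 = 59 (0b00111011)
  MOV R0, 254  → R0 = 254 (0b11111110)
  XOR R1, R0  → R1 = 59 XOR 254 = 197 (0b11000101)
Final: R1 = 197

197


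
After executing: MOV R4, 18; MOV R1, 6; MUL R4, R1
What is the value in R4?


Register state trace:
  MOV R4, 18  → R4 = 18
  MOV R1, 6  → R1 = 6
  MUL R4, R1  → R4 = 18 * 6 = 108
Final: R4 = 108

108


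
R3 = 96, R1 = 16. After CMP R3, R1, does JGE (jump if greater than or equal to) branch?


Trace:
  R3 = 96, R1 = 16
  CMP R3, R1  → compares 96 vs 16
  JGE checks: is 96 greater than or equal to 16?
  96 > 16, so condition is true
Branch taken: Yes

Yes


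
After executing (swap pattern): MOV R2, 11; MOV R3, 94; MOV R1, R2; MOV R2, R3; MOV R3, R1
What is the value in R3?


Register state trace (swap pattern):
  MOV R2, 11  → R2 = 11
  MOV R3, 94  → R3 = 94
  MOV R1, R2  → R1 = 11  (save R2)
  MOV R2, R3  → R2 = 94  (R2 gets R3's value)
  MOV R3, R1  → R3 = 11  (R3 gets saved value)
Final: R3 = 11

11


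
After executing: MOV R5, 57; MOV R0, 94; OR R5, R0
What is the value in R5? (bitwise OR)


Register state trace:
  MOV R5, 57  → R5 = 57 (0b00111001)
  MOV R0, 94  → R0 = 94 (0b01011110)
  OR R5, R0   → R5 = 57 OR 94 = 127 (0b01111111)
Final: R5 = 127

127


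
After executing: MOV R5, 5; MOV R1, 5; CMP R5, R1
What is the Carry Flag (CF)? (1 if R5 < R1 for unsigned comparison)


Register state trace:
  MOV R5, 5  → R5 = 5
  MOV R1, 5  → R1 = 5
  CMP R5, R1  → unsigned 5 - 5: no borrow
  5 >= 5, so CF = 0
CF = 0

0


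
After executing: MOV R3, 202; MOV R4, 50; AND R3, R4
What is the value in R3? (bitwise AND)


Register state trace:
  MOV R3, 202  → R3 = 202 (0b11001010)
  MOV R4, 50  → R4 = 50 (0b00110010)
  AND R3, R4  → R3 = 202 AND 50 = 2 (0b00000010)
Final: R3 = 2

2


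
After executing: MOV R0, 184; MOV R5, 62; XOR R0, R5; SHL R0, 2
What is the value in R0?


Register state trace:
  MOV R0, 184  → R0 = 184 (0b10111000)
  MOV R5, 62  → R5 = 62 (0b00111110)
  XOR R0, R5  → R0 = 184 XOR 62 = 134 (0b10000110)
  SHL R0, 2  → R0 = 134 << 2 = 536
Final: R0 = 536

536


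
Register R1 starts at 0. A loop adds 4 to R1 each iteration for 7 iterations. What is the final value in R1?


Starting value: R1 = 0
  Iter 1: R1 = 0 + 4 = 4
  Iter 2: R1 = 4 + 4 = 8
  Iter 3: R1 = 8 + 4 = 12
  Iter 4: R1 = 12 + 4 = 16
  Iter 5: R1 = 16 + 4 = 20
  Iter 6: R1 = 20 + 4 = 24
  Iter 7: R1 = 24 + 4 = 28
Final: R1 = 28

28


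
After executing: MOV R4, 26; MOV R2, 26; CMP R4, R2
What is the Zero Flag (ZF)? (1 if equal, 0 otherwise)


Register state trace:
  MOV R4, 26  → R4 = 26
  MOV R2, 26  → R2 = 26
  CMP R4, R2  → computes 26 - 26 = 0
  Result is zero, so values are equal
ZF = 1

1


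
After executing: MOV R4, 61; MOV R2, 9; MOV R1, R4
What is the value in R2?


Register state trace:
  MOV R4, 61  → R4 = 61
  MOV R2, 9  → R2 = 9
  MOV R1, R4  → R1 = 61
Final: R2 = 9

9


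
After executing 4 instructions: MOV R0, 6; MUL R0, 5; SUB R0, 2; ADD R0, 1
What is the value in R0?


Register state trace:
  MOV R0, 6  → R0 = 6
  MUL R0, 5  → R0 = 6 * 5 = 30
  SUB R0, 2  → R0 = 30 - 2 = 28
  ADD R0, 1  → R0 = 28 + 1 = 29
Final: R0 = 29

29


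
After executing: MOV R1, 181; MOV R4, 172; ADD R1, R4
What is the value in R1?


Register state trace:
  MOV R1, 181  → R1 = 181
  MOV R4, 172  → R4 = 172
  ADD R1, R4  → R1 = 181 + 172 = 353
Final: R1 = 353

353


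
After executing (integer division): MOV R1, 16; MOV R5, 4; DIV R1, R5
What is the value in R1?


Register state trace:
  MOV R1, 16  → R1 = 16
  MOV R5, 4  → R5 = 4
  DIV R1, R5  → R1 = 16 // 4 = 4
Final: R1 = 4

4
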